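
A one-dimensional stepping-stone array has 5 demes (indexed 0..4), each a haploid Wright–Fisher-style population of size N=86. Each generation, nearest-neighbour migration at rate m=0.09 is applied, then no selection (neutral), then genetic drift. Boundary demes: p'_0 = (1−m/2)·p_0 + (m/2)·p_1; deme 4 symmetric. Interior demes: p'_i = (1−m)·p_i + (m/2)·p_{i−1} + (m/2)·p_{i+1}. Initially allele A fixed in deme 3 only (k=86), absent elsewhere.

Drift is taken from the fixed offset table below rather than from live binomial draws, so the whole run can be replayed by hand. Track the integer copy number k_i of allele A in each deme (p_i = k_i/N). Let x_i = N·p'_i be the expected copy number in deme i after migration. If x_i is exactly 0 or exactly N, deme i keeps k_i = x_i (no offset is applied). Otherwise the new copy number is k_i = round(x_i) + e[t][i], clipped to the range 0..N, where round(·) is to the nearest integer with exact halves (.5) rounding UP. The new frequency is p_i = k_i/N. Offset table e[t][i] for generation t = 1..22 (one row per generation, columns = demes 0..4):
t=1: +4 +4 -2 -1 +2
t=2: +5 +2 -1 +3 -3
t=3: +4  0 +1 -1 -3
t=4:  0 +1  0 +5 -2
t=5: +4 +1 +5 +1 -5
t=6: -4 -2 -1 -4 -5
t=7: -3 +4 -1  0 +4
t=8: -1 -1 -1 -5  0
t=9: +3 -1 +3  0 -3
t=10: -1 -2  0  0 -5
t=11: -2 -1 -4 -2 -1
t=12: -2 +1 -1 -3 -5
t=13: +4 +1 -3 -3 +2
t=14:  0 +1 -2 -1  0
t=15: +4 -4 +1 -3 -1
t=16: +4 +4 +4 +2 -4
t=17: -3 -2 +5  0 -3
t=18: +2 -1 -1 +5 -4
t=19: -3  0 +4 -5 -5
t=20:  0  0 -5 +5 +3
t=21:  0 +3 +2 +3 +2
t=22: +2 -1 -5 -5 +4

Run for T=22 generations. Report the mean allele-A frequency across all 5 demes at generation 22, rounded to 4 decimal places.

0.1465

t=0: k=[0 0 0 86 0]
t=1: x=[0.0000 0.0000 3.8700 78.2600 3.8700] k=[0 0 2 77 6]
t=2: x=[0.0000 0.0900 5.2850 70.4300 9.1950] k=[0 2 4 73 6]
t=3: x=[0.0900 2.0000 7.0150 66.8800 9.0150] k=[4 2 8 66 6]
t=4: x=[3.9100 2.3600 10.3400 60.6900 8.7000] k=[4 3 10 66 7]
t=5: x=[3.9550 3.3600 12.2050 60.8250 9.6550] k=[8 4 17 62 5]
t=6: x=[7.8200 4.7650 18.4400 57.4100 7.5650] k=[4 3 17 53 3]
t=7: x=[3.9550 3.6750 17.9900 49.1300 5.2500] k=[1 8 17 49 9]
t=8: x=[1.3150 8.0900 18.0350 45.7600 10.8000] k=[0 7 17 41 11]
t=9: x=[0.3150 7.1350 17.6300 38.5700 12.3500] k=[3 6 21 39 9]
t=10: x=[3.1350 6.5400 21.1350 36.8400 10.3500] k=[2 5 21 37 5]
t=11: x=[2.1350 5.5850 21.0000 34.8400 6.4400] k=[0 5 17 33 5]
t=12: x=[0.2250 5.3150 17.1800 31.0200 6.2600] k=[0 6 16 28 1]
t=13: x=[0.2700 6.1800 16.0900 26.2450 2.2150] k=[4 7 13 23 4]
t=14: x=[4.1350 7.1350 13.1800 21.6950 4.8550] k=[4 8 11 21 5]
t=15: x=[4.1800 7.9550 11.3150 19.8300 5.7200] k=[8 4 12 17 5]
t=16: x=[7.8200 4.5400 11.8650 16.2350 5.5400] k=[12 9 16 18 2]
t=17: x=[11.8650 9.4500 15.7750 17.1900 2.7200] k=[9 7 21 17 0]
t=18: x=[8.9100 7.7200 20.1900 16.4150 0.7650] k=[11 7 19 21 0]
t=19: x=[10.8200 7.7200 18.5500 19.9650 0.9450] k=[8 8 23 15 0]
t=20: x=[8.0000 8.6750 21.9650 14.6850 0.6750] k=[8 9 17 20 4]
t=21: x=[8.0450 9.3150 16.7750 19.1450 4.7200] k=[8 12 19 22 7]
t=22: x=[8.1800 12.1350 18.8200 21.1900 7.6750] k=[10 11 14 16 12]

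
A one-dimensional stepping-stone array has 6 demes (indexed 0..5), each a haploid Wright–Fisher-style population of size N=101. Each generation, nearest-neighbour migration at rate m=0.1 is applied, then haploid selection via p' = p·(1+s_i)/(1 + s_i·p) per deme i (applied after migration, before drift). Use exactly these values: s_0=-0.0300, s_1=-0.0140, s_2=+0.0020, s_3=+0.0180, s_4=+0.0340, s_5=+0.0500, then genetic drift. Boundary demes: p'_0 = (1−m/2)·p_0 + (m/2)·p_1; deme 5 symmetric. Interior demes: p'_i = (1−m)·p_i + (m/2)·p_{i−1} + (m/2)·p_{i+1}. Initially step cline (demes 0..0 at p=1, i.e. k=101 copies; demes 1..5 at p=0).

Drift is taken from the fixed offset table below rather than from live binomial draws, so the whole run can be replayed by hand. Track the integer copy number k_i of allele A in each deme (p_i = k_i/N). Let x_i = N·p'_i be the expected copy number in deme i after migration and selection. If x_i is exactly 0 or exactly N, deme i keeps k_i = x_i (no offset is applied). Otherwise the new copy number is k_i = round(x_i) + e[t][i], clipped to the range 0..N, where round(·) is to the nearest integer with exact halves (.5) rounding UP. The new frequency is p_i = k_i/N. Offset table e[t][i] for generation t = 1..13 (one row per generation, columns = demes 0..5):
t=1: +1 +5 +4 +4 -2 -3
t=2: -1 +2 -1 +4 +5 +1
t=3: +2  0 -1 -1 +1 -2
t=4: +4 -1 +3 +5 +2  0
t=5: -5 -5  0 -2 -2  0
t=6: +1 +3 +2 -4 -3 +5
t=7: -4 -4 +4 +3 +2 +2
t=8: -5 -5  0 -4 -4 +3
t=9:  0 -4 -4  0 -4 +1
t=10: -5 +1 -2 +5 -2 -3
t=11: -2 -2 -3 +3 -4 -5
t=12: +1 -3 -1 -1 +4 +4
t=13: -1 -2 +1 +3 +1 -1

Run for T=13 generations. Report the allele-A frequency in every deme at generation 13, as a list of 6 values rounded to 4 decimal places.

t=0: k=[101 0 0 0 0 0]
t=1: x=[95.8019 4.9828 0.0000 0.0000 0.0000 0.0000] k=[97 10 0 0 0 0]
t=2: x=[92.4137 13.6824 0.5010 0.0000 0.0000 0.0000] k=[91 16 0 0 0 0]
t=3: x=[86.8842 18.7339 0.8016 0.0000 0.0000 0.0000] k=[89 19 0 0 0 0]
t=4: x=[85.0961 21.3120 0.9519 0.0000 0.0000 0.0000] k=[89 20 4 0 0 0]
t=5: x=[85.1472 22.4032 4.6088 0.2036 0.0000 0.0000] k=[80 17 5 0 0 0]
t=6: x=[76.2859 19.3287 5.3601 0.2545 0.0000 0.0000] k=[77 22 7 0 0 0]
t=7: x=[73.6467 23.7430 7.4137 0.3563 0.0000 0.0000] k=[70 20 11 3 0 0]
t=8: x=[66.8146 21.8080 11.0697 3.3066 0.1551 0.0000] k=[62 17 11 0 0 0]
t=9: x=[59.0047 18.7339 10.7692 0.5598 0.0000 0.0000] k=[59 15 7 1 0 0]
t=10: x=[56.0415 16.6035 7.1132 1.2722 0.0517 0.0000] k=[51 18 5 6 0 0]
t=11: x=[48.5816 18.7835 5.7108 5.7459 0.3102 0.0000] k=[47 17 3 9 0 0]
t=12: x=[44.7396 17.5942 4.0077 8.3862 0.4652 0.0000] k=[46 15 3 7 4 0]
t=13: x=[43.6934 15.7615 3.8073 6.7617 4.0789 0.2100] k=[43 14 5 10 5 0]

[0.4257, 0.1386, 0.0495, 0.0990, 0.0495, 0.0000]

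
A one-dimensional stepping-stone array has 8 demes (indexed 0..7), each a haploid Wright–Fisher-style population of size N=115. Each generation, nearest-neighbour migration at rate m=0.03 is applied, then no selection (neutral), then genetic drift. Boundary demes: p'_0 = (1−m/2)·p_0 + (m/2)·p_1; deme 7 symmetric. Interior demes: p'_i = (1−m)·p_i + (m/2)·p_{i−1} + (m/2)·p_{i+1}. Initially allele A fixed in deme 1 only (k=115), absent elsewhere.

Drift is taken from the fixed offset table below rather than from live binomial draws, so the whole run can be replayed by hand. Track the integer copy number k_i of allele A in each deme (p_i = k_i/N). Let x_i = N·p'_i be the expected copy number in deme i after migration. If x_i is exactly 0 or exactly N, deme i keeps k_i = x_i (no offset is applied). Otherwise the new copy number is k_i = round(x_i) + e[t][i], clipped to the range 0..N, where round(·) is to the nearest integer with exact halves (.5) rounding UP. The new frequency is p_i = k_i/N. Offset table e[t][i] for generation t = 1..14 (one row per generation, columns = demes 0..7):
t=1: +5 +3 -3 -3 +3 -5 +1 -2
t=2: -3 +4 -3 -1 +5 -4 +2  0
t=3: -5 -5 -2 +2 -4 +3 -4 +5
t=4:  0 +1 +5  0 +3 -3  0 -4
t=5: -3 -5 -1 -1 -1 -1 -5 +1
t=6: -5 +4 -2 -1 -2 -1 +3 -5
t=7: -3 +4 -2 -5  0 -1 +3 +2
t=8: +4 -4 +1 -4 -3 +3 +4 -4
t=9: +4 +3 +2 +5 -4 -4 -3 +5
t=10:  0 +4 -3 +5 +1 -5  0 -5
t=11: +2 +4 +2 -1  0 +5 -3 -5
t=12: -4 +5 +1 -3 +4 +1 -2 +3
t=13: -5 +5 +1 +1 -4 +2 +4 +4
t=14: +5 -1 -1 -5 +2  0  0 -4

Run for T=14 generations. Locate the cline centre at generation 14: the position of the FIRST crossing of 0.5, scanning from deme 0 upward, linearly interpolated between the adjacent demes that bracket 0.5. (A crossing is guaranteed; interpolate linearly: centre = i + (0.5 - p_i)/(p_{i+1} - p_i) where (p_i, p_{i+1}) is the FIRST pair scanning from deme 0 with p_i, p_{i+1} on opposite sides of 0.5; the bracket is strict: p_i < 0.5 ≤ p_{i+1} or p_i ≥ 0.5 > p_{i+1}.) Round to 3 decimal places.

t=0: k=[0 115 0 0 0 0 0 0]
t=1: x=[1.7250 111.5500 1.7250 0.0000 0.0000 0.0000 0.0000 0.0000] k=[7 115 0 0 0 0 0 0]
t=2: x=[8.6200 111.6550 1.7250 0.0000 0.0000 0.0000 0.0000 0.0000] k=[6 115 0 0 0 0 0 0]
t=3: x=[7.6350 111.6400 1.7250 0.0000 0.0000 0.0000 0.0000 0.0000] k=[3 107 0 0 0 0 0 0]
t=4: x=[4.5600 103.8350 1.6050 0.0000 0.0000 0.0000 0.0000 0.0000] k=[5 105 7 0 0 0 0 0]
t=5: x=[6.5000 102.0300 8.3650 0.1050 0.0000 0.0000 0.0000 0.0000] k=[4 97 7 0 0 0 0 0]
t=6: x=[5.3950 94.2550 8.2450 0.1050 0.0000 0.0000 0.0000 0.0000] k=[0 98 6 0 0 0 0 0]
t=7: x=[1.4700 95.1500 7.2900 0.0900 0.0000 0.0000 0.0000 0.0000] k=[0 99 5 0 0 0 0 0]
t=8: x=[1.4850 96.1050 6.3350 0.0750 0.0000 0.0000 0.0000 0.0000] k=[5 92 7 0 0 0 0 0]
t=9: x=[6.3050 89.4200 8.1700 0.1050 0.0000 0.0000 0.0000 0.0000] k=[10 92 10 5 0 0 0 0]
t=10: x=[11.2300 89.5400 11.1550 5.0000 0.0750 0.0000 0.0000 0.0000] k=[11 94 8 10 1 0 0 0]
t=11: x=[12.2450 91.4650 9.3200 9.8350 1.1200 0.0150 0.0000 0.0000] k=[14 95 11 9 1 5 0 0]
t=12: x=[15.2150 92.5250 12.2300 8.9100 1.1800 4.8650 0.0750 0.0000] k=[11 98 13 6 5 6 0 0]
t=13: x=[12.3050 95.4200 14.1700 6.0900 5.0300 5.8950 0.0900 0.0000] k=[7 100 15 7 1 8 4 0]
t=14: x=[8.3950 97.3300 16.1550 7.0300 1.1950 7.8350 4.0000 0.0600] k=[13 96 15 2 3 8 4 0]

0.536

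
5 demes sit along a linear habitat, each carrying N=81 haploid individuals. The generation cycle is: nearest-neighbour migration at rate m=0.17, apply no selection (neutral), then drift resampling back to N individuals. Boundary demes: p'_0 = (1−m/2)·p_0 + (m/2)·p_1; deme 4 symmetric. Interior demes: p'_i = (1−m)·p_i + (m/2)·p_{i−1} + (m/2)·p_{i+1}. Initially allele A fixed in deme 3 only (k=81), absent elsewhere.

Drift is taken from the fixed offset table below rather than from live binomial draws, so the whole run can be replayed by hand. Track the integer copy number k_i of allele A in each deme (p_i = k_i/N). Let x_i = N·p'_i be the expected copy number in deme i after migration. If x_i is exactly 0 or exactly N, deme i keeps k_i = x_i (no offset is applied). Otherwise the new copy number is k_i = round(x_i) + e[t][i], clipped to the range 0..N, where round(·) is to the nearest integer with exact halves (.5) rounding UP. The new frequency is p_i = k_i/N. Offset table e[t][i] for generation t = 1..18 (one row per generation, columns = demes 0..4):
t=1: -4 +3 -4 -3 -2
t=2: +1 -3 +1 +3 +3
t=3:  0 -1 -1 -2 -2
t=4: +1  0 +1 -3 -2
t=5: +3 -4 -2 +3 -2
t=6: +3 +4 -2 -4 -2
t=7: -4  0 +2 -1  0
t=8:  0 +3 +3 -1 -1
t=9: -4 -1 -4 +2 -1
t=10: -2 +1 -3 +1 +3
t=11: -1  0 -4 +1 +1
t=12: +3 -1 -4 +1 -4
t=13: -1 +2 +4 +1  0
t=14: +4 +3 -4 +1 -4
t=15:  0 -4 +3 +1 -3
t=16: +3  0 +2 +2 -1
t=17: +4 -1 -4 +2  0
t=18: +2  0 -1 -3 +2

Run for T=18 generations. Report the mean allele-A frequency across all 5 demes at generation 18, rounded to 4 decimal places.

0.1630

t=0: k=[0 0 0 81 0]
t=1: x=[0.0000 0.0000 6.8850 67.2300 6.8850] k=[0 0 3 64 5]
t=2: x=[0.0000 0.2550 7.9300 53.8000 10.0150] k=[0 0 9 57 13]
t=3: x=[0.0000 0.7650 12.3150 49.1800 16.7400] k=[0 0 11 47 15]
t=4: x=[0.0000 0.9350 13.1250 41.2200 17.7200] k=[0 1 14 38 16]
t=5: x=[0.0850 2.0200 14.9350 34.0900 17.8700] k=[3 0 13 37 16]
t=6: x=[2.7450 1.3600 13.9350 33.1750 17.7850] k=[6 5 12 29 16]
t=7: x=[5.9150 5.6800 12.8500 26.4500 17.1050] k=[2 6 15 25 17]
t=8: x=[2.3400 6.4250 15.0850 23.4700 17.6800] k=[2 9 18 22 17]
t=9: x=[2.5950 9.1700 17.5750 21.2350 17.4250] k=[0 8 14 23 16]
t=10: x=[0.6800 7.8300 14.2550 21.6400 16.5950] k=[0 9 11 23 20]
t=11: x=[0.7650 8.4050 11.8500 21.7250 20.2550] k=[0 8 8 23 21]
t=12: x=[0.6800 7.3200 9.2750 21.5550 21.1700] k=[4 6 5 23 17]
t=13: x=[4.1700 5.7450 6.6150 20.9600 17.5100] k=[3 8 11 22 18]
t=14: x=[3.4250 7.8300 11.6800 20.7250 18.3400] k=[7 11 8 22 14]
t=15: x=[7.3400 10.4050 9.4450 20.1300 14.6800] k=[7 6 12 21 12]
t=16: x=[6.9150 6.5950 12.2550 19.4700 12.7650] k=[10 7 14 21 12]
t=17: x=[9.7450 7.8500 14.0000 19.6400 12.7650] k=[14 7 10 22 13]
t=18: x=[13.4050 7.8500 10.7650 20.2150 13.7650] k=[15 8 10 17 16]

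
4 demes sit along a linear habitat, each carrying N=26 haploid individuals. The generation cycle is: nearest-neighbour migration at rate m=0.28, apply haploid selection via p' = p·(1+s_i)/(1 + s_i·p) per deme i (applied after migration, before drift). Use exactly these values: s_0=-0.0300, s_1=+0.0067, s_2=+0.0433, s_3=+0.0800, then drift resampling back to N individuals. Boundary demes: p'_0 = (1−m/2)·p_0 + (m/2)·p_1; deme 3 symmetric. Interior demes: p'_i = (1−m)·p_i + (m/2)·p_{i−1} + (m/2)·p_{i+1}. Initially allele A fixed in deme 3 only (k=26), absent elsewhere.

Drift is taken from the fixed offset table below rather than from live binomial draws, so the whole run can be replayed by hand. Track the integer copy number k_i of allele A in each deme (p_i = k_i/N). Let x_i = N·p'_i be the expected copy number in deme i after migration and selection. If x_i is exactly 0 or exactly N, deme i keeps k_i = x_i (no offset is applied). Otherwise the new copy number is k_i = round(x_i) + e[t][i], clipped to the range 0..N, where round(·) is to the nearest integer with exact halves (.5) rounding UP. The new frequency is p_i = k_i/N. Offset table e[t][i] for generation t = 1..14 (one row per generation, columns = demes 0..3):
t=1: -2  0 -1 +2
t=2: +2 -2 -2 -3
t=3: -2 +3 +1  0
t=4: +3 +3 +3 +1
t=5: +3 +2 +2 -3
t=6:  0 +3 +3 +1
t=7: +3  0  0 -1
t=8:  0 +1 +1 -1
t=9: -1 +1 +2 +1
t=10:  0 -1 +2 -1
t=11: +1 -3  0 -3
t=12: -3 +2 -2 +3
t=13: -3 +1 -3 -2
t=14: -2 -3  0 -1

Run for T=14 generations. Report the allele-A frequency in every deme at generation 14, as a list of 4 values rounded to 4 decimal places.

t=0: k=[0 0 0 26]
t=1: x=[0.0000 0.0000 3.7747 22.5943] k=[0 0 3 25]
t=2: x=[0.0000 0.4228 5.8499 22.1778] k=[0 0 4 19]
t=3: x=[0.0000 0.5637 5.7270 17.3498] k=[0 4 7 17]
t=4: x=[0.5436 3.8820 8.2163 16.0763] k=[4 7 11 17]
t=5: x=[4.3094 7.1746 11.5514 16.6261] k=[7 9 14 14]
t=6: x=[7.1214 9.4601 13.5752 14.4956] k=[7 12 17 15]
t=7: x=[7.5360 12.0432 16.2793 15.7614] k=[11 12 16 15]
t=8: x=[10.9465 12.4633 15.5659 15.6234] k=[11 13 17 15]
t=9: x=[11.0859 13.3234 16.4179 15.7614] k=[10 14 18 17]
t=10: x=[10.3695 14.0431 17.5436 17.5839] k=[10 13 20 17]
t=11: x=[10.2304 13.6033 18.8223 17.8565] k=[11 11 19 15]
t=12: x=[10.8072 12.1632 17.5634 16.0370] k=[8 14 16 19]
t=13: x=[8.6632 13.4833 16.3981 18.9813] k=[6 14 13 17]
t=14: x=[6.9636 12.7834 13.9744 16.9003] k=[5 10 14 16]

[0.1923, 0.3846, 0.5385, 0.6154]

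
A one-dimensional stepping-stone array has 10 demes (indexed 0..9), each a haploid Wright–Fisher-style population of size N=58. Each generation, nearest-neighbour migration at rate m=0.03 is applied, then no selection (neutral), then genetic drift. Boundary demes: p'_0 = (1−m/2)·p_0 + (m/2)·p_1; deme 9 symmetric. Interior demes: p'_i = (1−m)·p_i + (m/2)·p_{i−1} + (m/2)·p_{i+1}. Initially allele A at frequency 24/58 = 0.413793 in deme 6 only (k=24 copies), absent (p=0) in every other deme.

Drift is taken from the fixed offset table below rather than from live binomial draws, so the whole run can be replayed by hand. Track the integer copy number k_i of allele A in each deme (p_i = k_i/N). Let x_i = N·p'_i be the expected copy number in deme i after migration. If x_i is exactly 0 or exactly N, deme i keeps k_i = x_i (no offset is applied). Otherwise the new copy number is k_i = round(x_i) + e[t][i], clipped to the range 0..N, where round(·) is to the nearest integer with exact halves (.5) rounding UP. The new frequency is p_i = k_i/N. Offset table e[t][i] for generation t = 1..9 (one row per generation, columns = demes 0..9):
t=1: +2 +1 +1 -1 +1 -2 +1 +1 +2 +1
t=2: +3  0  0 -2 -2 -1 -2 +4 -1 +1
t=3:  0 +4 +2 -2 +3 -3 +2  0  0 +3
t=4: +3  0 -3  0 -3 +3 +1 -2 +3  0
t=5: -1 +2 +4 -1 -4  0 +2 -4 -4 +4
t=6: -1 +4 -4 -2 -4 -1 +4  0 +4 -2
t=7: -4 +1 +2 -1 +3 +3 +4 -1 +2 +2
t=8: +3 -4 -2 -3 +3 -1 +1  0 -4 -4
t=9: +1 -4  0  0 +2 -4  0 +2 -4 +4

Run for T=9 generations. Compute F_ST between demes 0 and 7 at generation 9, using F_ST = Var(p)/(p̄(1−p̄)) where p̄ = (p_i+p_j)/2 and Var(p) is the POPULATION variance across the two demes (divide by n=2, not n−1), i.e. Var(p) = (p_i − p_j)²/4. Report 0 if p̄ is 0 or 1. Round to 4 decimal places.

0.0265

t=0: k=[0 0 0 0 0 0 24 0 0 0]
t=1: x=[0.0000 0.0000 0.0000 0.0000 0.0000 0.3600 23.2800 0.3600 0.0000 0.0000] k=[0 0 0 0 0 0 24 1 0 0]
t=2: x=[0.0000 0.0000 0.0000 0.0000 0.0000 0.3600 23.2950 1.3300 0.0150 0.0000] k=[0 0 0 0 0 0 21 5 0 0]
t=3: x=[0.0000 0.0000 0.0000 0.0000 0.0000 0.3150 20.4450 5.1650 0.0750 0.0000] k=[0 0 0 0 0 0 22 5 0 0]
t=4: x=[0.0000 0.0000 0.0000 0.0000 0.0000 0.3300 21.4150 5.1800 0.0750 0.0000] k=[0 0 0 0 0 3 22 3 3 0]
t=5: x=[0.0000 0.0000 0.0000 0.0000 0.0450 3.2400 21.4300 3.2850 2.9550 0.0450] k=[0 0 0 0 0 3 23 0 0 4]
t=6: x=[0.0000 0.0000 0.0000 0.0000 0.0450 3.2550 22.3550 0.3450 0.0600 3.9400] k=[0 0 0 0 0 2 26 0 4 2]
t=7: x=[0.0000 0.0000 0.0000 0.0000 0.0300 2.3300 25.2500 0.4500 3.9100 2.0300] k=[0 0 0 0 3 5 29 0 6 4]
t=8: x=[0.0000 0.0000 0.0000 0.0450 2.9850 5.3300 28.2050 0.5250 5.8800 4.0300] k=[0 0 0 0 6 4 29 1 2 0]
t=9: x=[0.0000 0.0000 0.0000 0.0900 5.8800 4.4050 28.2050 1.4350 1.9550 0.0300] k=[0 0 0 0 8 0 28 3 0 4]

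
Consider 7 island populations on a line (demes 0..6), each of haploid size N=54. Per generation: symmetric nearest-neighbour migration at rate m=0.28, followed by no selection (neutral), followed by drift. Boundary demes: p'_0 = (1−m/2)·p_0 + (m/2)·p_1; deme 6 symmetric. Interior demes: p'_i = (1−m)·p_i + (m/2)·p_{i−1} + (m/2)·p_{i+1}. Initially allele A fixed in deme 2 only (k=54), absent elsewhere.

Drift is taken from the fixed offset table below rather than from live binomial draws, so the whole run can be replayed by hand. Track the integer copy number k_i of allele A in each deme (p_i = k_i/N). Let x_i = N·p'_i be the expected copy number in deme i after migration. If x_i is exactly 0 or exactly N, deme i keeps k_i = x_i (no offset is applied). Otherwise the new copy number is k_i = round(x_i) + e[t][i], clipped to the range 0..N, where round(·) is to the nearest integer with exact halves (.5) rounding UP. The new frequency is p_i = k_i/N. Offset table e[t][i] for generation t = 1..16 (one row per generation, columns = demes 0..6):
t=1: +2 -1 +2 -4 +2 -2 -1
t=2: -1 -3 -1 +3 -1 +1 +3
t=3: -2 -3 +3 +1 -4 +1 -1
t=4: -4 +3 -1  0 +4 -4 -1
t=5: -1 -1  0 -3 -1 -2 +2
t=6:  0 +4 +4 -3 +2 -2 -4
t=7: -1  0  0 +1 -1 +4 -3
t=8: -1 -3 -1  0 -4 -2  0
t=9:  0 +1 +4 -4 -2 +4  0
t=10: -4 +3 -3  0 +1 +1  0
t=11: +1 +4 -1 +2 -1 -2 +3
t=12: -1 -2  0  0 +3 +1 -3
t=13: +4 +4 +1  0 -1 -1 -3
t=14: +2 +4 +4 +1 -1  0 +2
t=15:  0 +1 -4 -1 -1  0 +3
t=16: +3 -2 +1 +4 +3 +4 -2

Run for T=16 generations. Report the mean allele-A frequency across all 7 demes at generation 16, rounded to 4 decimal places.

0.1984

t=0: k=[0 0 54 0 0 0 0]
t=1: x=[0.0000 7.5600 38.8800 7.5600 0.0000 0.0000 0.0000] k=[0 7 41 4 0 0 0]
t=2: x=[0.9800 10.7800 31.0600 8.6200 0.5600 0.0000 0.0000] k=[0 8 30 12 0 0 0]
t=3: x=[1.1200 9.9600 24.4000 12.8400 1.6800 0.0000 0.0000] k=[0 7 27 14 0 0 0]
t=4: x=[0.9800 8.8200 22.3800 13.8600 1.9600 0.0000 0.0000] k=[0 12 21 14 6 0 0]
t=5: x=[1.6800 11.5800 18.7600 13.8600 6.2800 0.8400 0.0000] k=[1 11 19 11 5 0 0]
t=6: x=[2.4000 10.7200 16.7600 11.2800 5.1400 0.7000 0.0000] k=[2 15 21 8 7 0 0]
t=7: x=[3.8200 14.0200 18.3400 9.6800 6.1600 0.9800 0.0000] k=[3 14 18 11 5 5 0]
t=8: x=[4.5400 13.0200 16.4600 11.1400 5.8400 4.3000 0.7000] k=[4 10 15 11 2 2 1]
t=9: x=[4.8400 9.8600 13.7400 10.3000 3.2600 1.8600 1.1400] k=[5 11 18 6 1 6 1]
t=10: x=[5.8400 11.1400 15.3400 6.9800 2.4000 4.6000 1.7000] k=[2 14 12 7 3 6 2]
t=11: x=[3.6800 12.0400 11.5800 7.1400 3.9800 5.0200 2.5600] k=[5 16 11 9 3 3 6]
t=12: x=[6.5400 13.7600 11.4200 8.4400 3.8400 3.4200 5.5800] k=[6 12 11 8 7 4 3]
t=13: x=[6.8400 11.0200 10.7200 8.2800 6.7200 4.2800 3.1400] k=[11 15 12 8 6 3 0]
t=14: x=[11.5600 14.0200 11.8600 8.2800 5.8600 3.0000 0.4200] k=[14 18 16 9 5 3 2]
t=15: x=[14.5600 17.1600 15.3000 9.4200 5.2800 3.1400 2.1400] k=[15 18 11 8 4 3 5]
t=16: x=[15.4200 16.6000 11.5600 7.8600 4.4200 3.4200 4.7200] k=[18 15 13 12 7 7 3]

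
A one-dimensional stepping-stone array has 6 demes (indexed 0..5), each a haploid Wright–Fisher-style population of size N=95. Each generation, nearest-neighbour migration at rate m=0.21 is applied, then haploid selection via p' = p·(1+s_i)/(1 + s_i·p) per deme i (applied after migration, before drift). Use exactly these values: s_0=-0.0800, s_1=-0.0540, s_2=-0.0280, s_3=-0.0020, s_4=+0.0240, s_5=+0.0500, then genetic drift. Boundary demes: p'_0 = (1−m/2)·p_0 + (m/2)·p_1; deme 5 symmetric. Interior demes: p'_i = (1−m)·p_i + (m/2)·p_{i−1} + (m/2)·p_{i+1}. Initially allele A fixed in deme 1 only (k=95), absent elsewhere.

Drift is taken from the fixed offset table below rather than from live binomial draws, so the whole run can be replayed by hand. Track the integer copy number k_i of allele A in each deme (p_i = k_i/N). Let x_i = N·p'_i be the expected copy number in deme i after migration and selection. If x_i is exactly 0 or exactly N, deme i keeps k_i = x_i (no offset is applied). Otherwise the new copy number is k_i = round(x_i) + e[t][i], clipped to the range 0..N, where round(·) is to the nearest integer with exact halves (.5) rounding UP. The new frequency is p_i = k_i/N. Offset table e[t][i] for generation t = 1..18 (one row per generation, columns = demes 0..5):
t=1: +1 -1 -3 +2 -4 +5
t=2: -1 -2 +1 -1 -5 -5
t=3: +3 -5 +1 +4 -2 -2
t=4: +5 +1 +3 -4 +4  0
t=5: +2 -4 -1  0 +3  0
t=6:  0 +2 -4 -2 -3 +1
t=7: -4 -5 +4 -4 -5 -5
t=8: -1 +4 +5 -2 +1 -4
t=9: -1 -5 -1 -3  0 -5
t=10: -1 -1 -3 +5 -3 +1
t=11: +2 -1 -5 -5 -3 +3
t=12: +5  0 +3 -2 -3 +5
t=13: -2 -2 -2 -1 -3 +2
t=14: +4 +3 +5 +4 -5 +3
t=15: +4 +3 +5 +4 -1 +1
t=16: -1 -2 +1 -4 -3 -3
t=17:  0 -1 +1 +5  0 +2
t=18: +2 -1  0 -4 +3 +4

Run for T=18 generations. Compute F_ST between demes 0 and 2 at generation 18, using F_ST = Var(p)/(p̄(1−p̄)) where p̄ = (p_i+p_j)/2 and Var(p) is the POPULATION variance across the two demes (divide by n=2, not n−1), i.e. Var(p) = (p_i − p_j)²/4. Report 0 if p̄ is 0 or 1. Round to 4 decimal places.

0.0018

t=0: k=[0 95 0 0 0 0]
t=1: x=[9.2547 74.1610 9.7243 0.0000 0.0000 0.0000] k=[10 73 7 0 0 0]
t=2: x=[15.5027 58.2117 12.8756 0.7335 0.0000 0.0000] k=[15 56 14 0 0 0]
t=3: x=[18.0541 45.9671 16.5483 1.4671 0.0000 0.0000] k=[21 41 18 5 0 0]
t=4: x=[21.6736 35.2458 18.6212 5.8290 0.5375 0.0000] k=[27 36 22 2 5 0]
t=5: x=[26.3290 32.3897 20.9033 4.4066 4.2554 0.5511] k=[28 28 20 4 7 1]
t=6: x=[26.3821 26.0962 18.7293 5.9838 6.1908 1.7100] k=[26 28 15 4 3 3]
t=7: x=[24.6574 25.3793 14.8507 5.0404 3.1770 3.1450] k=[21 20 19 1 0 0]
t=8: x=[19.5677 19.1376 16.8183 2.7796 0.1075 0.0000] k=[19 23 22 1 1 0]
t=9: x=[18.1634 21.5365 19.4569 3.1988 0.9163 0.1102] k=[17 17 18 0 1 0]
t=10: x=[15.8672 16.3402 15.6306 1.9911 0.8088 0.1102] k=[15 15 13 7 0 1]
t=11: x=[13.9765 14.1100 12.2733 6.8822 0.8600 0.9393] k=[16 13 7 2 0 4]
t=12: x=[14.6234 12.0872 6.9206 2.3105 0.6450 3.7519] k=[20 12 10 0 0 9]
t=13: x=[17.9163 12.0344 8.9276 1.0479 0.9674 8.4220] k=[16 10 7 0 0 10]
t=14: x=[14.3258 9.8155 6.4082 0.7335 1.0749 9.3534] k=[18 13 11 5 0 12]
t=15: x=[16.3171 12.6921 10.3159 5.0953 1.8270 11.2136] k=[20 16 15 9 1 12]
t=16: x=[18.3156 15.5785 14.1300 8.7740 3.0646 11.3226] k=[17 14 15 5 0 8]
t=17: x=[15.5690 13.7541 13.5125 5.5146 1.3973 7.4898] k=[16 13 15 11 1 9]
t=18: x=[14.6234 12.8938 14.0270 10.3515 2.9572 8.5314] k=[17 12 14 6 6 13]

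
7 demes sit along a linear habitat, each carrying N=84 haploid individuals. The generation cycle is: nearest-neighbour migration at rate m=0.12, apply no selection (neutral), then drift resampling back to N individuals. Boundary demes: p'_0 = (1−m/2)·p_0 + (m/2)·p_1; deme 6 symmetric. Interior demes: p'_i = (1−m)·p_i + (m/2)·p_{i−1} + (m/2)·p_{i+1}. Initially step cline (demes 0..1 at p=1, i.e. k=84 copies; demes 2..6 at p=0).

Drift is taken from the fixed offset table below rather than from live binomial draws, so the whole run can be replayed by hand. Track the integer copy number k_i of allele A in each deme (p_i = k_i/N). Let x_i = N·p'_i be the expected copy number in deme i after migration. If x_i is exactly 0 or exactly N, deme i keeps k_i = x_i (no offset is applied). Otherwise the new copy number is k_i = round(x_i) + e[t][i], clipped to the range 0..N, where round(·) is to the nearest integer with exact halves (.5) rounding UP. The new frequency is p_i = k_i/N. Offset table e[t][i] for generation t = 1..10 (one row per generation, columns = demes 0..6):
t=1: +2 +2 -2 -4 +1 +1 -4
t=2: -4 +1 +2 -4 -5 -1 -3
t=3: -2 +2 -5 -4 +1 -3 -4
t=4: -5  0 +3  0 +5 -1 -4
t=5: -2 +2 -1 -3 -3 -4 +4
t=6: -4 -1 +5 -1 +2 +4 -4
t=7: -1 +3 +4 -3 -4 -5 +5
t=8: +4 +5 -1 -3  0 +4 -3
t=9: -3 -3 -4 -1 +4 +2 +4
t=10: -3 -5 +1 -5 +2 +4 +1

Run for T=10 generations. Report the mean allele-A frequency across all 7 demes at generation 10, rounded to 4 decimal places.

t=0: k=[84 84 0 0 0 0 0]
t=1: x=[84.0000 78.9600 5.0400 0.0000 0.0000 0.0000 0.0000] k=[84 81 3 0 0 0 0]
t=2: x=[83.8200 76.5000 7.5000 0.1800 0.0000 0.0000 0.0000] k=[80 78 10 0 0 0 0]
t=3: x=[79.8800 74.0400 13.4800 0.6000 0.0000 0.0000 0.0000] k=[78 76 8 0 0 0 0]
t=4: x=[77.8800 72.0400 11.6000 0.4800 0.0000 0.0000 0.0000] k=[73 72 15 0 0 0 0]
t=5: x=[72.9400 68.6400 17.5200 0.9000 0.0000 0.0000 0.0000] k=[71 71 17 0 0 0 0]
t=6: x=[71.0000 67.7600 19.2200 1.0200 0.0000 0.0000 0.0000] k=[67 67 24 0 0 0 0]
t=7: x=[67.0000 64.4200 25.1400 1.4400 0.0000 0.0000 0.0000] k=[66 67 29 0 0 0 0]
t=8: x=[66.0600 64.6600 29.5400 1.7400 0.0000 0.0000 0.0000] k=[70 70 29 0 0 0 0]
t=9: x=[70.0000 67.5400 29.7200 1.7400 0.0000 0.0000 0.0000] k=[67 65 26 1 0 0 0]
t=10: x=[66.8800 62.7800 26.8400 2.4400 0.0600 0.0000 0.0000] k=[64 58 28 0 2 0 0]

0.2585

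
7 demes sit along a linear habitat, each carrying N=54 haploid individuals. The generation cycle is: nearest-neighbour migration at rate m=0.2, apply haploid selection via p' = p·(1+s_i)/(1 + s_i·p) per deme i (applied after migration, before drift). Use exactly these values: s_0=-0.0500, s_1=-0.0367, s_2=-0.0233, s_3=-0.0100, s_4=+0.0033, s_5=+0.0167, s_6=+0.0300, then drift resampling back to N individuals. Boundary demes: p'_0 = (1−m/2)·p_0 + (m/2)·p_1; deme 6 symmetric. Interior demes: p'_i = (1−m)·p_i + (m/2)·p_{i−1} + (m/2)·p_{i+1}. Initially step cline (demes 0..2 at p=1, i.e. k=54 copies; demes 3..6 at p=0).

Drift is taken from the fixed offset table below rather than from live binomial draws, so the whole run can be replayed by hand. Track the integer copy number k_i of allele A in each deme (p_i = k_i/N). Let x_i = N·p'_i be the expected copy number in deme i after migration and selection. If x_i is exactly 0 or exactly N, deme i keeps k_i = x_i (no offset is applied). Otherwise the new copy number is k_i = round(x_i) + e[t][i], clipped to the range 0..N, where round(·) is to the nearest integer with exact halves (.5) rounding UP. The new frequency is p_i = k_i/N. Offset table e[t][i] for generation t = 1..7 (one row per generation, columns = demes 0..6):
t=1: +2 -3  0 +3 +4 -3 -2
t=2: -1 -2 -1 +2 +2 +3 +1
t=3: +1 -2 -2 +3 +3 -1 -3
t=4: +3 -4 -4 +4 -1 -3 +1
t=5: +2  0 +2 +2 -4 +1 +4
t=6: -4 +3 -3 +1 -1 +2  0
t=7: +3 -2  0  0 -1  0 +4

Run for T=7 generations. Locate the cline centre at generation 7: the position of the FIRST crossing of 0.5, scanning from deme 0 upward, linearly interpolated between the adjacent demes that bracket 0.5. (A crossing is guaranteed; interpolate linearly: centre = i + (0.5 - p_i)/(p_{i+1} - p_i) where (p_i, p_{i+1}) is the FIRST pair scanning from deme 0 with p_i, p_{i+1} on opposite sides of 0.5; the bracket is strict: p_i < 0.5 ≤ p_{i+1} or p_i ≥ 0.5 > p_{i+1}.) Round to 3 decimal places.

2.556

t=0: k=[54 54 54 0 0 0 0]
t=1: x=[54.0000 54.0000 48.4843 5.3514 0.0000 0.0000 0.0000] k=[54 54 48 8 0 0 0]
t=2: x=[54.0000 53.3774 44.4156 11.1110 0.8026 0.0000 0.0000] k=[54 51 43 13 3 0 0]
t=3: x=[53.6843 50.3756 40.5635 14.8914 3.7114 0.3050 0.0000] k=[54 48 39 18 7 0 0]
t=4: x=[53.3688 47.4889 37.5314 18.8764 7.4211 0.7115 0.0000] k=[54 43 34 23 6 0 0]
t=5: x=[52.8433 42.8733 33.5010 22.2684 7.1203 0.6099 0.0000] k=[54 43 36 24 3 2 0]
t=6: x=[52.8433 43.0778 35.2122 22.9672 5.0150 1.9306 0.2060] k=[49 46 32 24 4 4 0]
t=7: x=[48.4497 44.6136 32.2947 22.6677 6.0176 3.6560 0.4119] k=[51 43 32 23 5 4 4]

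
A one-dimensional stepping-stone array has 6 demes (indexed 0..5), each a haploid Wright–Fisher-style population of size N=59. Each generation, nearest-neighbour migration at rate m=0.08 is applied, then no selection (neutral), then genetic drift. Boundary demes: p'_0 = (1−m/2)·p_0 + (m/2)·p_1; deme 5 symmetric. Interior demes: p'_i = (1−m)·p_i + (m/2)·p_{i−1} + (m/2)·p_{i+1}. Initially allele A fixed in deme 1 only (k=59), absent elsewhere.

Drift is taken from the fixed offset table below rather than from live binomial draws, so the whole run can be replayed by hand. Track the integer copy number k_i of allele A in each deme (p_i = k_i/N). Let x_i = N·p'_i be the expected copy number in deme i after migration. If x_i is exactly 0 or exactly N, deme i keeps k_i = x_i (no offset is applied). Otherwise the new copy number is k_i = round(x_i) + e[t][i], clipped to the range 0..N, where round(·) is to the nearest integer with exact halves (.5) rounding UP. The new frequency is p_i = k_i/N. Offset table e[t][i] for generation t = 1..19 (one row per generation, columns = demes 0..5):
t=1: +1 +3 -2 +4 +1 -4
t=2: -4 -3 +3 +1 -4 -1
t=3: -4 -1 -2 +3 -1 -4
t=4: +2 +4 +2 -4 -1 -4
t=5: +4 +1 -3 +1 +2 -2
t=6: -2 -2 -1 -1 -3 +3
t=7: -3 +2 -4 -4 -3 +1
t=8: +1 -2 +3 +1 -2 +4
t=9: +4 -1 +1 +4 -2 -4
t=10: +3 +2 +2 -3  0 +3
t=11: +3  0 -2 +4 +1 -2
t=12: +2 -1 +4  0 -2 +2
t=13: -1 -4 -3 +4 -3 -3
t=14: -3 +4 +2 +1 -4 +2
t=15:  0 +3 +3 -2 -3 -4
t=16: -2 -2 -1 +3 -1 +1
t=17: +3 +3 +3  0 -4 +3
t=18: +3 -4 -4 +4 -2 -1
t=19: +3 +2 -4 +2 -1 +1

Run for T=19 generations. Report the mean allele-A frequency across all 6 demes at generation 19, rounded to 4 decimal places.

t=0: k=[0 59 0 0 0 0]
t=1: x=[2.3600 54.2800 2.3600 0.0000 0.0000 0.0000] k=[3 57 0 0 0 0]
t=2: x=[5.1600 52.5600 2.2800 0.0000 0.0000 0.0000] k=[1 50 5 0 0 0]
t=3: x=[2.9600 46.2400 6.6000 0.2000 0.0000 0.0000] k=[0 45 5 3 0 0]
t=4: x=[1.8000 41.6000 6.5200 2.9600 0.1200 0.0000] k=[4 46 9 0 0 0]
t=5: x=[5.6800 42.8400 10.1200 0.3600 0.0000 0.0000] k=[10 44 7 1 0 0]
t=6: x=[11.3600 41.1600 8.2400 1.2000 0.0400 0.0000] k=[9 39 7 0 0 0]
t=7: x=[10.2000 36.5200 8.0000 0.2800 0.0000 0.0000] k=[7 39 4 0 0 0]
t=8: x=[8.2800 36.3200 5.2400 0.1600 0.0000 0.0000] k=[9 34 8 1 0 0]
t=9: x=[10.0000 31.9600 8.7600 1.2400 0.0400 0.0000] k=[14 31 10 5 0 0]
t=10: x=[14.6800 29.4800 10.6400 5.0000 0.2000 0.0000] k=[18 31 13 2 0 0]
t=11: x=[18.5200 29.7600 13.2800 2.3600 0.0800 0.0000] k=[22 30 11 6 1 0]
t=12: x=[22.3200 28.9200 11.5600 6.0000 1.1600 0.0400] k=[24 28 16 6 0 2]
t=13: x=[24.1600 27.3600 16.0800 6.1600 0.3200 1.9200] k=[23 23 13 10 0 0]
t=14: x=[23.0000 22.6000 13.2800 9.7200 0.4000 0.0000] k=[20 27 15 11 0 0]
t=15: x=[20.2800 26.2400 15.3200 10.7200 0.4400 0.0000] k=[20 29 18 9 0 0]
t=16: x=[20.3600 28.2000 18.0800 9.0000 0.3600 0.0000] k=[18 26 17 12 0 0]
t=17: x=[18.3200 25.3200 17.1600 11.7200 0.4800 0.0000] k=[21 28 20 12 0 0]
t=18: x=[21.2800 27.4000 20.0000 11.8400 0.4800 0.0000] k=[24 23 16 16 0 0]
t=19: x=[23.9600 22.7600 16.2800 15.3600 0.6400 0.0000] k=[27 25 12 17 0 0]

0.2288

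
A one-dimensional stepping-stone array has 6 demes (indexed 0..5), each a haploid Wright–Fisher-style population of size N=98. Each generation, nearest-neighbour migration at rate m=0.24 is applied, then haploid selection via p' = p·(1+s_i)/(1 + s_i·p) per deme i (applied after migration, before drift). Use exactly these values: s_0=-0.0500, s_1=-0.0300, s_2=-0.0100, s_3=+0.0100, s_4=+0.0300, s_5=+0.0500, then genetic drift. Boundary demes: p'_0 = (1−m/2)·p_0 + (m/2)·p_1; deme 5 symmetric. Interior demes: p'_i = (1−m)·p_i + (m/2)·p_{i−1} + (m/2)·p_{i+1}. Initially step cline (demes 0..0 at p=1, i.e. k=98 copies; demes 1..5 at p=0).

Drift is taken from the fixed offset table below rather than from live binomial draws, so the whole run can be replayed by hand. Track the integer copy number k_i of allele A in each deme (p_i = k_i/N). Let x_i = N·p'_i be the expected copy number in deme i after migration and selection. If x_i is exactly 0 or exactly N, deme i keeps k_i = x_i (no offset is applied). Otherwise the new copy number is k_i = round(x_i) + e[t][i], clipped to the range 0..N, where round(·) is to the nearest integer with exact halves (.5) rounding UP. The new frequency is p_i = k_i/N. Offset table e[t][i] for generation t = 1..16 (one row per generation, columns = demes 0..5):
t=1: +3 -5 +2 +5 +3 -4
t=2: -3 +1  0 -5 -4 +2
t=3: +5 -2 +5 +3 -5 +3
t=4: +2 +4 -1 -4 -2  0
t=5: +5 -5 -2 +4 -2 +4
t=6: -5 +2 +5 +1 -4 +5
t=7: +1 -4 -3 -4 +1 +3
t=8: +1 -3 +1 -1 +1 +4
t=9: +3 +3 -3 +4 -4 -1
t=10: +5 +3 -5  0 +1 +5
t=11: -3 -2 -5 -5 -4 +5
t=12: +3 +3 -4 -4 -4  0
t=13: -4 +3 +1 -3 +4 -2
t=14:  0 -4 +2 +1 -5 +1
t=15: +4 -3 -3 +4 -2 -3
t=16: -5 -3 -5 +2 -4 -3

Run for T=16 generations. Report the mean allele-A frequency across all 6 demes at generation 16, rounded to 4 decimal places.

t=0: k=[98 0 0 0 0 0]
t=1: x=[85.6987 11.4484 0.0000 0.0000 0.0000 0.0000] k=[89 6 0 0 0 0]
t=2: x=[78.2433 14.8521 0.7129 0.0000 0.0000 0.0000] k=[75 16 1 0 0 0]
t=3: x=[66.8402 20.7769 2.6539 0.1212 0.0000 0.0000] k=[72 19 8 3 0 0]
t=4: x=[64.5187 23.4917 8.6405 3.2713 0.3708 0.0000] k=[67 27 8 0 0 0]
t=5: x=[61.0267 28.8955 9.2356 0.9695 0.0000 0.0000] k=[66 24 7 5 0 0]
t=6: x=[59.7710 26.4083 8.7198 4.6842 0.6179 0.0000] k=[55 28 14 6 0 0]
t=7: x=[50.5058 28.9350 14.5947 6.2984 0.7414 0.0000] k=[52 25 12 2 2 0]
t=8: x=[47.5038 26.0927 12.2519 3.2309 1.8118 0.2520] k=[49 23 13 2 3 4]
t=9: x=[44.6307 24.3582 12.7680 3.4732 3.0872 4.0660] k=[48 27 10 7 0 3]
t=10: x=[44.2324 26.8817 11.5770 6.5808 1.2355 2.7683] k=[49 30 7 7 2 8]
t=11: x=[45.4678 28.8955 9.6720 6.4598 3.4161 7.6157] k=[42 27 5 1 0 13]
t=12: x=[38.9897 25.5800 7.0936 1.3734 1.7295 11.9423] k=[42 29 3 0 0 12]
t=13: x=[39.2274 26.8423 5.7058 0.3636 1.4825 11.0286] k=[35 30 7 0 5 9]
t=14: x=[33.2638 27.2369 8.8388 1.4542 5.0189 8.9073] k=[33 23 11 2 0 10]
t=15: x=[30.7082 22.2321 11.2595 2.8676 1.4825 9.1987] k=[35 19 8 7 0 6]
t=16: x=[31.9655 19.1268 9.1166 6.3387 1.6060 5.5291] k=[27 16 4 8 0 3]

0.0986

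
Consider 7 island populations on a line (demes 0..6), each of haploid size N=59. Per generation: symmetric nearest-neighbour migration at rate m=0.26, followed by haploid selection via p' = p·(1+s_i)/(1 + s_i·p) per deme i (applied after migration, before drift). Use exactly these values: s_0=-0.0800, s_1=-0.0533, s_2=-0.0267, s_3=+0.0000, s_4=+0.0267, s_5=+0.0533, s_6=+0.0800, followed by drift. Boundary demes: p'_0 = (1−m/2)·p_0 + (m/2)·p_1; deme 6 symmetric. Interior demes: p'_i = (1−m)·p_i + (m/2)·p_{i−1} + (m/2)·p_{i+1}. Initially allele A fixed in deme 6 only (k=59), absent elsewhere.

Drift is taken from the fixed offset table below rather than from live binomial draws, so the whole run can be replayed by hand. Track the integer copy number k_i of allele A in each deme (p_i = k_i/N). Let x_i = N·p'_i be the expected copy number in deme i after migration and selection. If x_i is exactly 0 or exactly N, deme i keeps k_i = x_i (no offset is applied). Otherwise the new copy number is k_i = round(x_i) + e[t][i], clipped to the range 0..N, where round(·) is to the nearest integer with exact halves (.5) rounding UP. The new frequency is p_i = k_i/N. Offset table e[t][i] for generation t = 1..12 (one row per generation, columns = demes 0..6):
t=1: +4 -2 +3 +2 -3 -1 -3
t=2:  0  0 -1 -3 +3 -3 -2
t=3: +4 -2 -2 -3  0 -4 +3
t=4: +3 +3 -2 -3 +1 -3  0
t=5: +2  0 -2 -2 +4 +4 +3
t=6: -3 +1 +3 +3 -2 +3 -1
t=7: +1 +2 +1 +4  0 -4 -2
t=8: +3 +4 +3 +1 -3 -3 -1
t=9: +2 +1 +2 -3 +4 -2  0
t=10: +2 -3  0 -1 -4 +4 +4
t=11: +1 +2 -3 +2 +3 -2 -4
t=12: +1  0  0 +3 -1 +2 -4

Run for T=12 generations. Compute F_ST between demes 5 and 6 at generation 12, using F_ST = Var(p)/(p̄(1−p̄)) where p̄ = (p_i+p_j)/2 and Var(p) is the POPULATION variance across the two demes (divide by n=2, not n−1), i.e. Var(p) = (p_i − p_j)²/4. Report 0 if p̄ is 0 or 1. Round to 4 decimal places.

t=0: k=[0 0 0 0 0 0 59]
t=1: x=[0.0000 0.0000 0.0000 0.0000 0.0000 8.0232 51.8291] k=[0 0 0 0 0 7 49]
t=2: x=[0.0000 0.0000 0.0000 0.0000 0.9339 12.0400 44.4018] k=[0 0 0 0 4 9 42]
t=3: x=[0.0000 0.0000 0.0000 0.5200 4.2324 13.1634 38.7456] k=[0 0 0 0 4 9 42]
t=4: x=[0.0000 0.0000 0.0000 0.5200 4.2324 13.1634 38.7456] k=[0 0 0 0 5 10 39]
t=5: x=[0.0000 0.0000 0.0000 0.6500 5.1219 13.6574 36.3137] k=[0 0 0 0 9 18 39]
t=6: x=[0.0000 0.0000 0.0000 1.1700 9.2028 20.2448 37.3355] k=[0 0 0 4 7 23 36]
t=7: x=[0.0000 0.0000 0.5062 3.8700 8.8871 23.3384 35.4076] k=[0 0 2 8 9 19 33]
t=8: x=[0.0000 0.2462 2.4555 7.3500 10.3937 20.2041 32.3085] k=[0 4 5 8 7 17 31]
t=9: x=[0.4787 3.4288 5.1318 7.4800 8.6222 18.1663 30.3150] k=[2 4 7 4 13 16 30]
t=10: x=[2.0856 3.9245 6.0710 5.5600 12.4773 18.0744 29.3143] k=[4 1 6 5 8 22 33]
t=11: x=[3.3375 1.9348 5.0927 5.5200 9.6406 22.3260 32.6960] k=[4 4 2 8 13 20 29]
t=12: x=[3.7001 3.5527 2.9629 7.8700 13.5328 20.9563 28.9634] k=[5 4 3 11 13 23 25]

0.0012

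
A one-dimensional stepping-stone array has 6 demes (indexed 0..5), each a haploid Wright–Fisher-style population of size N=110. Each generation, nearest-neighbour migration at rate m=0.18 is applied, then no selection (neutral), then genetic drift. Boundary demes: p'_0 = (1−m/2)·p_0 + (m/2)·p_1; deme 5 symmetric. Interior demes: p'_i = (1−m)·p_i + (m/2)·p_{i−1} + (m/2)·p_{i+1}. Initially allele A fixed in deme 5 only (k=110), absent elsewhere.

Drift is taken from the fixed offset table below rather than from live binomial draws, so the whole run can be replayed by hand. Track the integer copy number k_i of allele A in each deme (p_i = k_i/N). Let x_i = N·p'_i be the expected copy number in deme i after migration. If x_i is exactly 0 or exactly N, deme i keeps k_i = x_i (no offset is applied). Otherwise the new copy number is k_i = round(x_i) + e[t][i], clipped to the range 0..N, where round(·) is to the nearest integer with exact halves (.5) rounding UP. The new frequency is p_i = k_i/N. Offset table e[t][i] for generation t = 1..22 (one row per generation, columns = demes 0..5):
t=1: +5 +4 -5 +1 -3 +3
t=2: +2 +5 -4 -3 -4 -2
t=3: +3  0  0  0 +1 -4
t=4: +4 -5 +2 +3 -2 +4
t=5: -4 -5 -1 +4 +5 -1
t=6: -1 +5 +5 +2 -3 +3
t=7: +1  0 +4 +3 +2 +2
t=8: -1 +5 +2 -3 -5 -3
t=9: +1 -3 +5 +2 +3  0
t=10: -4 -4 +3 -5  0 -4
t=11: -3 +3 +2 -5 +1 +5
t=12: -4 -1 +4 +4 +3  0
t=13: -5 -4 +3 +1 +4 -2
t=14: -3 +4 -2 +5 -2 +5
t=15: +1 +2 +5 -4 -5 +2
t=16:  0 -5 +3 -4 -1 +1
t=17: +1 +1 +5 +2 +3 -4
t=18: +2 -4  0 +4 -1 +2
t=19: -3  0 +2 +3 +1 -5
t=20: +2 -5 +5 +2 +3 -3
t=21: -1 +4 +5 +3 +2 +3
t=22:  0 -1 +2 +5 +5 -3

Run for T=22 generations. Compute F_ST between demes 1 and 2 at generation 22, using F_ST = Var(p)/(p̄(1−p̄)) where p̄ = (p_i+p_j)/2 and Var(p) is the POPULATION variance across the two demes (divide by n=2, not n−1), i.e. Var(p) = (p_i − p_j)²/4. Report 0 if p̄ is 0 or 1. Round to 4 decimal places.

t=0: k=[0 0 0 0 0 110]
t=1: x=[0.0000 0.0000 0.0000 0.0000 9.9000 100.1000] k=[0 0 0 0 7 103]
t=2: x=[0.0000 0.0000 0.0000 0.6300 15.0100 94.3600] k=[0 0 0 0 11 92]
t=3: x=[0.0000 0.0000 0.0000 0.9900 17.3000 84.7100] k=[0 0 0 1 18 81]
t=4: x=[0.0000 0.0000 0.0900 2.4400 22.1400 75.3300] k=[0 0 2 5 20 79]
t=5: x=[0.0000 0.1800 2.0900 6.0800 23.9600 73.6900] k=[0 0 1 10 29 73]
t=6: x=[0.0000 0.0900 1.7200 10.9000 31.2500 69.0400] k=[0 5 7 13 28 72]
t=7: x=[0.4500 4.7300 7.3600 13.8100 30.6100 68.0400] k=[1 5 11 17 33 70]
t=8: x=[1.3600 5.1800 11.0000 17.9000 34.8900 66.6700] k=[0 10 13 15 30 64]
t=9: x=[0.9000 9.3700 12.9100 16.1700 31.7100 60.9400] k=[2 6 18 18 35 61]
t=10: x=[2.3600 6.7200 16.9200 19.5300 35.8100 58.6600] k=[0 3 20 15 36 55]
t=11: x=[0.2700 4.2600 18.0200 17.3400 35.8200 53.2900] k=[0 7 20 12 37 58]
t=12: x=[0.6300 7.5400 18.1100 14.9700 36.6400 56.1100] k=[0 7 22 19 40 56]
t=13: x=[0.6300 7.7200 20.3800 21.1600 39.5500 54.5600] k=[0 4 23 22 44 53]
t=14: x=[0.3600 5.3500 21.2000 24.0700 42.8300 52.1900] k=[0 9 19 29 41 57]
t=15: x=[0.8100 9.0900 19.0000 29.1800 41.3600 55.5600] k=[2 11 24 25 36 58]
t=16: x=[2.8100 11.3600 22.9200 25.9000 36.9900 56.0200] k=[3 6 26 22 36 57]
t=17: x=[3.2700 7.5300 23.8400 23.6200 36.6300 55.1100] k=[4 9 29 26 40 51]
t=18: x=[4.4500 10.3500 26.9300 27.5300 39.7300 50.0100] k=[6 6 27 32 39 52]
t=19: x=[6.0000 7.8900 25.5600 32.1800 39.5400 50.8300] k=[3 8 28 35 41 46]
t=20: x=[3.4500 9.3500 26.8300 34.9100 40.9100 45.5500] k=[5 4 32 37 44 43]
t=21: x=[4.9100 6.6100 29.9300 37.1800 43.2800 43.0900] k=[4 11 35 40 45 46]
t=22: x=[4.6300 12.5300 33.2900 40.0000 44.6400 45.9100] k=[5 12 35 45 50 43]

0.0651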